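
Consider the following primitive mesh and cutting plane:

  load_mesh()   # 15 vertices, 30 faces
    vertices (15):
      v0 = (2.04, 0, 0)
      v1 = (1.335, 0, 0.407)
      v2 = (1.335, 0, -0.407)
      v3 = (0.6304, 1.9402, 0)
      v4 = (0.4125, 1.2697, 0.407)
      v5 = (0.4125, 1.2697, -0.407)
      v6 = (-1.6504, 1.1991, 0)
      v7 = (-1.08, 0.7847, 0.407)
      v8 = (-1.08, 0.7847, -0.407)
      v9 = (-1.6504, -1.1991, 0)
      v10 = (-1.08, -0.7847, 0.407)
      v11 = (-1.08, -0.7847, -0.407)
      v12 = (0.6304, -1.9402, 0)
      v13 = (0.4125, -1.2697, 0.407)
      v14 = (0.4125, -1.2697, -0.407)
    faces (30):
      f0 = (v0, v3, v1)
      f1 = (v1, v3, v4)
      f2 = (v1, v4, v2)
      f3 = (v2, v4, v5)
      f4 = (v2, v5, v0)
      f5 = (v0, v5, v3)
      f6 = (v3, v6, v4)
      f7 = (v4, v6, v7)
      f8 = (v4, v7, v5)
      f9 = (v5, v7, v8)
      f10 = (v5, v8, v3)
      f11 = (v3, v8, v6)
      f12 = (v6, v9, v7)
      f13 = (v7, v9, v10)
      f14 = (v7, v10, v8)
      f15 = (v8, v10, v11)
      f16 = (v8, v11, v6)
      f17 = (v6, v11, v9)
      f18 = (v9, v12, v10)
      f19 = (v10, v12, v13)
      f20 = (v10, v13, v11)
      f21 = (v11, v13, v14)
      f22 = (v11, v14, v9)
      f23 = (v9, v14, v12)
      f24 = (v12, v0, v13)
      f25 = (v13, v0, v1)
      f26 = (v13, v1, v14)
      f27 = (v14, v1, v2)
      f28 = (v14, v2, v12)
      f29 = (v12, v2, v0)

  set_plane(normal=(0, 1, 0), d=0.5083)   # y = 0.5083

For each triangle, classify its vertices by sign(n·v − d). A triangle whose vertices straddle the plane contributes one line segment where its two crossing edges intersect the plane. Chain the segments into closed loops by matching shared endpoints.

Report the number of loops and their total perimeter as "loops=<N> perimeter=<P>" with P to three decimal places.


loops=2 perimeter=4.658

Straddling triangles (12 of 30):
  (v0,v3,v1) [-+-] → (1.67071, 0.5083, 0)–(1.15041, 0.5083, 0.300373)  len=0.6008
  (v1,v3,v4) [-++] → (1.15041, 0.5083, 0.300373)–(0.965695, 0.5083, 0.407)  len=0.2133
  (v1,v4,v2) [-+-] → (0.965695, 0.5083, 0.407)–(0.965695, 0.5083, -0.0811307)  len=0.4881
  (v2,v4,v5) [-++] → (0.965695, 0.5083, -0.0811307)–(0.965695, 0.5083, -0.407)  len=0.3259
  (v2,v5,v0) [-+-] → (0.965695, 0.5083, -0.407)–(1.38846, 0.5083, -0.162935)  len=0.4882
  (v0,v5,v3) [-++] → (1.38846, 0.5083, -0.162935)–(1.67071, 0.5083, 0)  len=0.3259
  (v6,v9,v7) [+-+] → (-1.6504, 0.5083, 0)–(-1.15947, 0.5083, 0.350293)  len=0.6031
  (v7,v9,v10) [+--] → (-1.15947, 0.5083, 0.350293)–(-1.08, 0.5083, 0.407)  len=0.0976
  (v7,v10,v8) [+-+] → (-1.08, 0.5083, 0.407)–(-1.08, 0.5083, -0.26364)  len=0.6706
  (v8,v10,v11) [+--] → (-1.08, 0.5083, -0.26364)–(-1.08, 0.5083, -0.407)  len=0.1434
  (v8,v11,v6) [+-+] → (-1.08, 0.5083, -0.407)–(-1.45177, 0.5083, -0.141726)  len=0.4567
  (v6,v11,v9) [+--] → (-1.45177, 0.5083, -0.141726)–(-1.6504, 0.5083, 0)  len=0.2440

Chained into 2 loop(s):
  loop 1: 6 segments, perimeter = 2.4421
  loop 2: 6 segments, perimeter = 2.2154
Total perimeter = 4.658


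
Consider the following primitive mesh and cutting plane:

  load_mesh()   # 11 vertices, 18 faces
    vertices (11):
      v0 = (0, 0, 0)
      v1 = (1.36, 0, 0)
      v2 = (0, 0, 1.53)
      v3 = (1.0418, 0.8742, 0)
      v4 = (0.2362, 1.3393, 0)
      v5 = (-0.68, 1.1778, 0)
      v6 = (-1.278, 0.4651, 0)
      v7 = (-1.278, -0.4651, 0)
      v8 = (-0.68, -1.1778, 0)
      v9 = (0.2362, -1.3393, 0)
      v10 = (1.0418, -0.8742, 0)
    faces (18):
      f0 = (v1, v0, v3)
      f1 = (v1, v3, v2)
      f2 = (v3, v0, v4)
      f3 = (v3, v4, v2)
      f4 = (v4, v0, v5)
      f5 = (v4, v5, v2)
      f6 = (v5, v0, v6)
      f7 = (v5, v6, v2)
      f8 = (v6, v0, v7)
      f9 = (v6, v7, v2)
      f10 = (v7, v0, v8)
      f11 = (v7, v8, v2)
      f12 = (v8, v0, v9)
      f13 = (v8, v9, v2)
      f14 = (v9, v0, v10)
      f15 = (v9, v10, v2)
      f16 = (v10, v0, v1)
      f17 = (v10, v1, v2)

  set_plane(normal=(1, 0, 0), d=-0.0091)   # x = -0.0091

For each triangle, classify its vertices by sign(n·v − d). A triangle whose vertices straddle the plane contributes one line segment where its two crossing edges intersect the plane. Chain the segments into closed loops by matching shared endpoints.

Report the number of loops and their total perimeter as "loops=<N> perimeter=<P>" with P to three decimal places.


loops=1 perimeter=6.589

Straddling triangles (10 of 18):
  (v4,v0,v5) [++-] → (-0.0091, 0.0157617, 0)–(-0.0091, 1.29606, 0)  len=1.2803
  (v4,v5,v2) [+-+] → (-0.0091, 1.29606, 0)–(-0.0091, 0.0157617, 1.50953)  len=1.9794
  (v5,v0,v6) [-+-] → (-0.0091, 0.0157617, 0)–(-0.0091, 0.00331174, 0)  len=0.0124
  (v5,v6,v2) [--+] → (-0.0091, 0.00331174, 1.51911)–(-0.0091, 0.0157617, 1.50953)  len=0.0157
  (v6,v0,v7) [-+-] → (-0.0091, 0.00331174, 0)–(-0.0091, -0.00331174, 0)  len=0.0066
  (v6,v7,v2) [--+] → (-0.0091, -0.00331174, 1.51911)–(-0.0091, 0.00331174, 1.51911)  len=0.0066
  (v7,v0,v8) [-+-] → (-0.0091, -0.00331174, 0)–(-0.0091, -0.0157617, 0)  len=0.0124
  (v7,v8,v2) [--+] → (-0.0091, -0.0157617, 1.50953)–(-0.0091, -0.00331174, 1.51911)  len=0.0157
  (v8,v0,v9) [-++] → (-0.0091, -0.0157617, 0)–(-0.0091, -1.29606, 0)  len=1.2803
  (v8,v9,v2) [-++] → (-0.0091, -1.29606, 0)–(-0.0091, -0.0157617, 1.50953)  len=1.9794

Chained into 1 loop(s):
  loop 1: 10 segments, perimeter = 6.5889
Total perimeter = 6.589


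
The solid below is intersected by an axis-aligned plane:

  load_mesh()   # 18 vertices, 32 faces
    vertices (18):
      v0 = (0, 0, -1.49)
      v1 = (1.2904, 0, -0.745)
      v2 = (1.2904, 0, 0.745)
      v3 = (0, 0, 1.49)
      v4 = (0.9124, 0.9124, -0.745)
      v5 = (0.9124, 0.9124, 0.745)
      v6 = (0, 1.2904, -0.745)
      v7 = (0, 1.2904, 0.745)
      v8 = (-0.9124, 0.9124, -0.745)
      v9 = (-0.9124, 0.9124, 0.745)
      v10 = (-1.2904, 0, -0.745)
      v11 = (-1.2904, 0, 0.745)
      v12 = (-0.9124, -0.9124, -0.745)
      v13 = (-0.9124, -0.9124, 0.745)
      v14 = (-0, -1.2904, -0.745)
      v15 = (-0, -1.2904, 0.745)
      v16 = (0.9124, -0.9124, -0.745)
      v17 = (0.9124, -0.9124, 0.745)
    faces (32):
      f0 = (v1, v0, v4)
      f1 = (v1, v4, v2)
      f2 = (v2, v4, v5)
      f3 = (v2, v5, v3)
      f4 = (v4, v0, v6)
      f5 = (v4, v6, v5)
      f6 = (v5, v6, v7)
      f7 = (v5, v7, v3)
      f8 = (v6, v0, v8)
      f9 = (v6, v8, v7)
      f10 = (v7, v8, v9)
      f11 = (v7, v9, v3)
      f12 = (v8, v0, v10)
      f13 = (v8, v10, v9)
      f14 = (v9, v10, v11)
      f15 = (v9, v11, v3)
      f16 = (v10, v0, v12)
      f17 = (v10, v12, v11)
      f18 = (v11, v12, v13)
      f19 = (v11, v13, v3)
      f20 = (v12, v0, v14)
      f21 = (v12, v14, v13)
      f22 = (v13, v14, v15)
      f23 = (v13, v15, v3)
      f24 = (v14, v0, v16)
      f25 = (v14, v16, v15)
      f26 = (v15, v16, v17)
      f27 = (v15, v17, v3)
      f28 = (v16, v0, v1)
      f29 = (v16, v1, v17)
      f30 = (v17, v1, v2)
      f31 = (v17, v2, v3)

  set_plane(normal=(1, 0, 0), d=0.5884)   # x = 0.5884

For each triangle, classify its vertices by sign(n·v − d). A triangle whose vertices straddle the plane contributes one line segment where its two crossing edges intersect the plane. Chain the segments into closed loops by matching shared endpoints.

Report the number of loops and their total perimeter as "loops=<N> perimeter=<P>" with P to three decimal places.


Straddling triangles (12 of 32):
  (v1,v0,v4) [+-+] → (0.5884, 0, -1.15029)–(0.5884, 0.5884, -1.00956)  len=0.6050
  (v2,v5,v3) [++-] → (0.5884, 0.5884, 1.00956)–(0.5884, 0, 1.15029)  len=0.6050
  (v4,v0,v6) [+--] → (0.5884, 0.5884, -1.00956)–(0.5884, 1.04663, -0.745)  len=0.5291
  (v4,v6,v5) [+-+] → (0.5884, 1.04663, -0.745)–(0.5884, 1.04663, 0.21589)  len=0.9609
  (v5,v6,v7) [+--] → (0.5884, 1.04663, 0.21589)–(0.5884, 1.04663, 0.745)  len=0.5291
  (v5,v7,v3) [+--] → (0.5884, 1.04663, 0.745)–(0.5884, 0.5884, 1.00956)  len=0.5291
  (v14,v0,v16) [--+] → (0.5884, -0.5884, -1.00956)–(0.5884, -1.04663, -0.745)  len=0.5291
  (v14,v16,v15) [-+-] → (0.5884, -1.04663, -0.745)–(0.5884, -1.04663, -0.21589)  len=0.5291
  (v15,v16,v17) [-++] → (0.5884, -1.04663, -0.21589)–(0.5884, -1.04663, 0.745)  len=0.9609
  (v15,v17,v3) [-+-] → (0.5884, -1.04663, 0.745)–(0.5884, -0.5884, 1.00956)  len=0.5291
  (v16,v0,v1) [+-+] → (0.5884, -0.5884, -1.00956)–(0.5884, 0, -1.15029)  len=0.6050
  (v17,v2,v3) [++-] → (0.5884, 0, 1.15029)–(0.5884, -0.5884, 1.00956)  len=0.6050

Chained into 1 loop(s):
  loop 1: 12 segments, perimeter = 7.5165
Total perimeter = 7.516

loops=1 perimeter=7.516


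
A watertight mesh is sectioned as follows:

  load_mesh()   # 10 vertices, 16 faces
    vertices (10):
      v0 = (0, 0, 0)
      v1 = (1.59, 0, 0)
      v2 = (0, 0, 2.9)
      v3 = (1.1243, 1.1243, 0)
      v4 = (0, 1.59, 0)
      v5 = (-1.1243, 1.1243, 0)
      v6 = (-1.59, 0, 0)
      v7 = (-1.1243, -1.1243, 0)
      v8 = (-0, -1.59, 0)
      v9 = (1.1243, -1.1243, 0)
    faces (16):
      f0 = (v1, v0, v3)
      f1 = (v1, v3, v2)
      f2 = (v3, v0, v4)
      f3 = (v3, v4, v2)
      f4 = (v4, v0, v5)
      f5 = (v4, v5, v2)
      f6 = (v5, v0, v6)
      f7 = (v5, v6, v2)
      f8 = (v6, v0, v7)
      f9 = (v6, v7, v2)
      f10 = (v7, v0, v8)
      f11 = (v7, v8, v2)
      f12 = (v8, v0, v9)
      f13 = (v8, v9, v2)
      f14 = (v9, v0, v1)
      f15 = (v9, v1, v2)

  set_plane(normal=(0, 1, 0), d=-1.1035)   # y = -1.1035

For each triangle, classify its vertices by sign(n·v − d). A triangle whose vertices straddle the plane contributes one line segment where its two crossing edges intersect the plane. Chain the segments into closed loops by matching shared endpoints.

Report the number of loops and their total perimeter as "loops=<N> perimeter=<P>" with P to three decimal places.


Straddling triangles (8 of 16):
  (v6,v0,v7) [++-] → (-1.1035, -1.1035, 0)–(-1.13292, -1.1035, 0)  len=0.0294
  (v6,v7,v2) [+-+] → (-1.13292, -1.1035, 0)–(-1.1035, -1.1035, 0.0536512)  len=0.0612
  (v7,v0,v8) [-+-] → (-1.1035, -1.1035, 0)–(0, -1.1035, 0)  len=1.1035
  (v7,v8,v2) [--+] → (0, -1.1035, 0.887327)–(-1.1035, -1.1035, 0.0536512)  len=1.3830
  (v8,v0,v9) [-+-] → (0, -1.1035, 0)–(1.1035, -1.1035, 0)  len=1.1035
  (v8,v9,v2) [--+] → (1.1035, -1.1035, 0.0536512)–(0, -1.1035, 0.887327)  len=1.3830
  (v9,v0,v1) [-++] → (1.1035, -1.1035, 0)–(1.13292, -1.1035, 0)  len=0.0294
  (v9,v1,v2) [-++] → (1.13292, -1.1035, 0)–(1.1035, -1.1035, 0.0536512)  len=0.0612

Chained into 1 loop(s):
  loop 1: 8 segments, perimeter = 5.1542
Total perimeter = 5.154

loops=1 perimeter=5.154


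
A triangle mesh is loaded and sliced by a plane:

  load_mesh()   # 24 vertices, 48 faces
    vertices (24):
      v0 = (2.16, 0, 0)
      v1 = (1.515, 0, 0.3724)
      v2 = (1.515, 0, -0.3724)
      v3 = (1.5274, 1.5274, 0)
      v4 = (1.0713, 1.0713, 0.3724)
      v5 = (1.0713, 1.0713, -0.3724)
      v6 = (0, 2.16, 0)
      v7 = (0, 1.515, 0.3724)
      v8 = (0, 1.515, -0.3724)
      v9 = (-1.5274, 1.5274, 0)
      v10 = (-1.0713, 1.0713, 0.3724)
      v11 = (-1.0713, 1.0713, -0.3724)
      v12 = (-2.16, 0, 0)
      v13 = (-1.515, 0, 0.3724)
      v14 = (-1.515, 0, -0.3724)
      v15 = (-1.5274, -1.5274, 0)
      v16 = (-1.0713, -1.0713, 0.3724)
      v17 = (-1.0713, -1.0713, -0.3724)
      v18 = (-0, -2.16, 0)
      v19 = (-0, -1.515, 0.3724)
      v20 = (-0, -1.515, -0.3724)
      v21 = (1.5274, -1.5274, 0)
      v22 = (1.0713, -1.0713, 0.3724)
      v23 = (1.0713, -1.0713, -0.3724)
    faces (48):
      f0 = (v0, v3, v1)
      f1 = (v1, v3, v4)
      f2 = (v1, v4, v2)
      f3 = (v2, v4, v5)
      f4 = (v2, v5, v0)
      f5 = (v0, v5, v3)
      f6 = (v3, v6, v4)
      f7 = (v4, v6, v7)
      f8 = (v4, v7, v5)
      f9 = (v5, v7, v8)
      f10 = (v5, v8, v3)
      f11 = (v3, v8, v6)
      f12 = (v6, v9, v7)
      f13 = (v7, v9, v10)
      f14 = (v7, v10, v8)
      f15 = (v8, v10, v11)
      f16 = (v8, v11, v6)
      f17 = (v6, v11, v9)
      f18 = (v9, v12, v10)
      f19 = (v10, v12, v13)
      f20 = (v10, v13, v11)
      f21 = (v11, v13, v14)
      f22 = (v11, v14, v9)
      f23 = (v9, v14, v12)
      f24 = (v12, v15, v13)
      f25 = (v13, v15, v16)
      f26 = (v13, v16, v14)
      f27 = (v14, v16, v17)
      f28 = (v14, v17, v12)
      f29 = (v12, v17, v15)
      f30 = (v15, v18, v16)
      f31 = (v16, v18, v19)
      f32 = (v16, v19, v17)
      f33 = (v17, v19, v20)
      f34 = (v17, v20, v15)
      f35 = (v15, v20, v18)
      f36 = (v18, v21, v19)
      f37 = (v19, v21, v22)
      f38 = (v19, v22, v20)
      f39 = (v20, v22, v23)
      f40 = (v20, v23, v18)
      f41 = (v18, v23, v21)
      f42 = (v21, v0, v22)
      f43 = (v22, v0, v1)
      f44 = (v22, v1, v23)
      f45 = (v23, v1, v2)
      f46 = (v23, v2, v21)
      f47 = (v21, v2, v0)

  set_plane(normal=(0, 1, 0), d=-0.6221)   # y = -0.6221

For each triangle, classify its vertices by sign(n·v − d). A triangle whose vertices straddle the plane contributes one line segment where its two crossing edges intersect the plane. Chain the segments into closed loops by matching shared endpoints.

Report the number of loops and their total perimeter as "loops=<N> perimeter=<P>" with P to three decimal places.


Straddling triangles (12 of 48):
  (v12,v15,v13) [+-+] → (-1.90235, -0.6221, 0)–(-1.52005, -0.6221, 0.220724)  len=0.4414
  (v13,v15,v16) [+--] → (-1.52005, -0.6221, 0.220724)–(-1.25735, -0.6221, 0.3724)  len=0.3033
  (v13,v16,v14) [+-+] → (-1.25735, -0.6221, 0.3724)–(-1.25735, -0.6221, 0.0601026)  len=0.3123
  (v14,v16,v17) [+--] → (-1.25735, -0.6221, 0.0601026)–(-1.25735, -0.6221, -0.3724)  len=0.4325
  (v14,v17,v12) [+-+] → (-1.25735, -0.6221, -0.3724)–(-1.5278, -0.6221, -0.216251)  len=0.3123
  (v12,v17,v15) [+--] → (-1.5278, -0.6221, -0.216251)–(-1.90235, -0.6221, 0)  len=0.4325
  (v21,v0,v22) [-+-] → (1.90235, -0.6221, 0)–(1.5278, -0.6221, 0.216251)  len=0.4325
  (v22,v0,v1) [-++] → (1.5278, -0.6221, 0.216251)–(1.25735, -0.6221, 0.3724)  len=0.3123
  (v22,v1,v23) [-+-] → (1.25735, -0.6221, 0.3724)–(1.25735, -0.6221, -0.0601026)  len=0.4325
  (v23,v1,v2) [-++] → (1.25735, -0.6221, -0.0601026)–(1.25735, -0.6221, -0.3724)  len=0.3123
  (v23,v2,v21) [-+-] → (1.25735, -0.6221, -0.3724)–(1.52005, -0.6221, -0.220724)  len=0.3033
  (v21,v2,v0) [-++] → (1.52005, -0.6221, -0.220724)–(1.90235, -0.6221, 0)  len=0.4414

Chained into 2 loop(s):
  loop 1: 6 segments, perimeter = 2.2344
  loop 2: 6 segments, perimeter = 2.2344
Total perimeter = 4.469

loops=2 perimeter=4.469


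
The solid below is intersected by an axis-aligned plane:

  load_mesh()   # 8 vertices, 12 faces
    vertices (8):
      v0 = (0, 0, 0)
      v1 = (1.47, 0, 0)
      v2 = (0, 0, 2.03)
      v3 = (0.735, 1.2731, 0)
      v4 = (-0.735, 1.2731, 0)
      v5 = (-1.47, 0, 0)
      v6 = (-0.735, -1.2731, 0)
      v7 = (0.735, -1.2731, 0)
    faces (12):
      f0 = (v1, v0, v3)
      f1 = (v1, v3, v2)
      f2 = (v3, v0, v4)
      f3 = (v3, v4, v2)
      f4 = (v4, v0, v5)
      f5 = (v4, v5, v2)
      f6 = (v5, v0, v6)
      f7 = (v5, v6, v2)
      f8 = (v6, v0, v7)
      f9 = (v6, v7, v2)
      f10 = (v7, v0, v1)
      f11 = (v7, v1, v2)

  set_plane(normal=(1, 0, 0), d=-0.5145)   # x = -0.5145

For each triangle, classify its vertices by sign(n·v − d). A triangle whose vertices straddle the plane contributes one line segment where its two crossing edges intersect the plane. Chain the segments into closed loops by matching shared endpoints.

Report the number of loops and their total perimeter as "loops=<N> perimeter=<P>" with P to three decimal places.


Straddling triangles (8 of 12):
  (v3,v0,v4) [++-] → (-0.5145, 0.89117, 0)–(-0.5145, 1.2731, 0)  len=0.3819
  (v3,v4,v2) [+-+] → (-0.5145, 1.2731, 0)–(-0.5145, 0.89117, 0.609)  len=0.7189
  (v4,v0,v5) [-+-] → (-0.5145, 0.89117, 0)–(-0.5145, 0, 0)  len=0.8912
  (v4,v5,v2) [--+] → (-0.5145, 0, 1.3195)–(-0.5145, 0.89117, 0.609)  len=1.1397
  (v5,v0,v6) [-+-] → (-0.5145, 0, 0)–(-0.5145, -0.89117, 0)  len=0.8912
  (v5,v6,v2) [--+] → (-0.5145, -0.89117, 0.609)–(-0.5145, 0, 1.3195)  len=1.1397
  (v6,v0,v7) [-++] → (-0.5145, -0.89117, 0)–(-0.5145, -1.2731, 0)  len=0.3819
  (v6,v7,v2) [-++] → (-0.5145, -1.2731, 0)–(-0.5145, -0.89117, 0.609)  len=0.7189

Chained into 1 loop(s):
  loop 1: 8 segments, perimeter = 6.2634
Total perimeter = 6.263

loops=1 perimeter=6.263


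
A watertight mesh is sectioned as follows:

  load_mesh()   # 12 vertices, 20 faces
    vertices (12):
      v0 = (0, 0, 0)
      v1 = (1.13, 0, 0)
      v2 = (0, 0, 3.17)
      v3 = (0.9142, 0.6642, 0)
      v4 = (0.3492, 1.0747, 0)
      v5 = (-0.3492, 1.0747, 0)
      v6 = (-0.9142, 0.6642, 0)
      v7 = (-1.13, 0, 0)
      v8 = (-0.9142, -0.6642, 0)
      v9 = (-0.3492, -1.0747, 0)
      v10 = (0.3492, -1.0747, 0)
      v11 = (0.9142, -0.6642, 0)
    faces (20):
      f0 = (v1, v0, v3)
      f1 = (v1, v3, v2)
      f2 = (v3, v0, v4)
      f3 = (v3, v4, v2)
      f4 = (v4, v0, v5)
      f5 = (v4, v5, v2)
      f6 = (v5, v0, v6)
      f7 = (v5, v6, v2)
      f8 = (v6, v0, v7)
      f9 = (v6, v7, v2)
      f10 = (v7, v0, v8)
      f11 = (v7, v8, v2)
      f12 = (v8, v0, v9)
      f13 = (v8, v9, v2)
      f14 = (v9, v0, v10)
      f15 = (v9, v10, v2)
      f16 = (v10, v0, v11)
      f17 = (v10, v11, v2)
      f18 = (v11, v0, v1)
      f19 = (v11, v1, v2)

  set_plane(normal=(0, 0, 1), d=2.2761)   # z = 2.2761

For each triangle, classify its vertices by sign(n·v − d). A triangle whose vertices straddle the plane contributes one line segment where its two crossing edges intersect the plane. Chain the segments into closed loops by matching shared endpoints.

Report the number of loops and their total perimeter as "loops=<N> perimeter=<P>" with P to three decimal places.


Straddling triangles (10 of 20):
  (v1,v3,v2) [--+] → (0.257793, 0.187296, 2.2761)–(0.318646, 0, 2.2761)  len=0.1969
  (v3,v4,v2) [--+] → (0.09847, 0.303052, 2.2761)–(0.257793, 0.187296, 2.2761)  len=0.1969
  (v4,v5,v2) [--+] → (-0.09847, 0.303052, 2.2761)–(0.09847, 0.303052, 2.2761)  len=0.1969
  (v5,v6,v2) [--+] → (-0.257793, 0.187296, 2.2761)–(-0.09847, 0.303052, 2.2761)  len=0.1969
  (v6,v7,v2) [--+] → (-0.318646, 0, 2.2761)–(-0.257793, 0.187296, 2.2761)  len=0.1969
  (v7,v8,v2) [--+] → (-0.257793, -0.187296, 2.2761)–(-0.318646, 0, 2.2761)  len=0.1969
  (v8,v9,v2) [--+] → (-0.09847, -0.303052, 2.2761)–(-0.257793, -0.187296, 2.2761)  len=0.1969
  (v9,v10,v2) [--+] → (0.09847, -0.303052, 2.2761)–(-0.09847, -0.303052, 2.2761)  len=0.1969
  (v10,v11,v2) [--+] → (0.257793, -0.187296, 2.2761)–(0.09847, -0.303052, 2.2761)  len=0.1969
  (v11,v1,v2) [--+] → (0.318646, 0, 2.2761)–(0.257793, -0.187296, 2.2761)  len=0.1969

Chained into 1 loop(s):
  loop 1: 10 segments, perimeter = 1.9694
Total perimeter = 1.969

loops=1 perimeter=1.969


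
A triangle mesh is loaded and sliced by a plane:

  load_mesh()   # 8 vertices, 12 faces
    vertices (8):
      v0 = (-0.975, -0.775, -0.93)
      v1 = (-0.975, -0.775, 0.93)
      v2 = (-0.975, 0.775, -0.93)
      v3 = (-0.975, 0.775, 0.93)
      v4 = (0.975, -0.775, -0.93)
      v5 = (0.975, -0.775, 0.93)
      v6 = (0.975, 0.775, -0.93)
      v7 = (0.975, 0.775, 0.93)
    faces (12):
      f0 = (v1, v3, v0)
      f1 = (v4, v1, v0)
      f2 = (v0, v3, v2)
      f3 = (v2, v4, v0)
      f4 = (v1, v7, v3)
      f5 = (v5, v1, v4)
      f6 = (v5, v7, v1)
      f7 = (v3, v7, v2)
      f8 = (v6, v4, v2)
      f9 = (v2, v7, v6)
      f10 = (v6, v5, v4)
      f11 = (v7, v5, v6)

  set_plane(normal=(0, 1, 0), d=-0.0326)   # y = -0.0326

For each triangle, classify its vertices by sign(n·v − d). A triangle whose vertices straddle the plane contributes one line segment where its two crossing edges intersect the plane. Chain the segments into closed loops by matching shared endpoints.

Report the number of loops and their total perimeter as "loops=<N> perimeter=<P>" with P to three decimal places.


loops=1 perimeter=7.620

Straddling triangles (8 of 12):
  (v1,v3,v0) [-+-] → (-0.975, -0.0326, 0.93)–(-0.975, -0.0326, -0.03912)  len=0.9691
  (v0,v3,v2) [-++] → (-0.975, -0.0326, -0.03912)–(-0.975, -0.0326, -0.93)  len=0.8909
  (v2,v4,v0) [+--] → (0.0410129, -0.0326, -0.93)–(-0.975, -0.0326, -0.93)  len=1.0160
  (v1,v7,v3) [-++] → (-0.0410129, -0.0326, 0.93)–(-0.975, -0.0326, 0.93)  len=0.9340
  (v5,v7,v1) [-+-] → (0.975, -0.0326, 0.93)–(-0.0410129, -0.0326, 0.93)  len=1.0160
  (v6,v4,v2) [+-+] → (0.975, -0.0326, -0.93)–(0.0410129, -0.0326, -0.93)  len=0.9340
  (v6,v5,v4) [+--] → (0.975, -0.0326, 0.03912)–(0.975, -0.0326, -0.93)  len=0.9691
  (v7,v5,v6) [+-+] → (0.975, -0.0326, 0.93)–(0.975, -0.0326, 0.03912)  len=0.8909

Chained into 1 loop(s):
  loop 1: 8 segments, perimeter = 7.6200
Total perimeter = 7.620


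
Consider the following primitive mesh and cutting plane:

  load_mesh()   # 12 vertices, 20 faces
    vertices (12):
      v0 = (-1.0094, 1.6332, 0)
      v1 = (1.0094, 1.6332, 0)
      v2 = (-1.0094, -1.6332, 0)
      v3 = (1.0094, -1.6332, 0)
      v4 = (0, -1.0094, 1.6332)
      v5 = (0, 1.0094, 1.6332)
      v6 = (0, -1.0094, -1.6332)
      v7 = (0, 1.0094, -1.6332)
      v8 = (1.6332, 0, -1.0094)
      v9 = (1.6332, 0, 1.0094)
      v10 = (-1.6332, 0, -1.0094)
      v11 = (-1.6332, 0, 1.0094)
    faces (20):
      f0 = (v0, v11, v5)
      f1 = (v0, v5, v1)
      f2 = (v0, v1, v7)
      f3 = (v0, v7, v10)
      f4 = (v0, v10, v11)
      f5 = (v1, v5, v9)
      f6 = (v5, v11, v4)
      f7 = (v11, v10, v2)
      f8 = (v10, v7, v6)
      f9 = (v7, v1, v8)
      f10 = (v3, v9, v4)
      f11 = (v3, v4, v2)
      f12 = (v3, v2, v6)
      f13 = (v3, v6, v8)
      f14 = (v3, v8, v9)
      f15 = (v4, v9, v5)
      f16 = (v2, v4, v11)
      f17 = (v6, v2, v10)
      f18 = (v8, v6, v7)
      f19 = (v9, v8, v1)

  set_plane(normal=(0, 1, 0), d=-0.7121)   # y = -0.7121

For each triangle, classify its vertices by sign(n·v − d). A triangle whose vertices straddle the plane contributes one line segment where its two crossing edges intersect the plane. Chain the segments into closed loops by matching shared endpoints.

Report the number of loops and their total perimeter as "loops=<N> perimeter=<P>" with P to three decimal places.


loops=1 perimeter=9.316

Straddling triangles (10 of 20):
  (v5,v11,v4) [++-] → (-0.481029, -0.7121, 1.44947)–(0, -0.7121, 1.6332)  len=0.5149
  (v11,v10,v2) [++-] → (-1.36121, -0.7121, -0.569286)–(-1.36121, -0.7121, 0.569286)  len=1.1386
  (v10,v7,v6) [++-] → (0, -0.7121, -1.6332)–(-0.481029, -0.7121, -1.44947)  len=0.5149
  (v3,v9,v4) [-+-] → (1.36121, -0.7121, 0.569286)–(0.481029, -0.7121, 1.44947)  len=1.2448
  (v3,v6,v8) [--+] → (0.481029, -0.7121, -1.44947)–(1.36121, -0.7121, -0.569286)  len=1.2448
  (v3,v8,v9) [-++] → (1.36121, -0.7121, -0.569286)–(1.36121, -0.7121, 0.569286)  len=1.1386
  (v4,v9,v5) [-++] → (0.481029, -0.7121, 1.44947)–(0, -0.7121, 1.6332)  len=0.5149
  (v2,v4,v11) [--+] → (-0.481029, -0.7121, 1.44947)–(-1.36121, -0.7121, 0.569286)  len=1.2448
  (v6,v2,v10) [--+] → (-1.36121, -0.7121, -0.569286)–(-0.481029, -0.7121, -1.44947)  len=1.2448
  (v8,v6,v7) [+-+] → (0.481029, -0.7121, -1.44947)–(0, -0.7121, -1.6332)  len=0.5149

Chained into 1 loop(s):
  loop 1: 10 segments, perimeter = 9.3159
Total perimeter = 9.316


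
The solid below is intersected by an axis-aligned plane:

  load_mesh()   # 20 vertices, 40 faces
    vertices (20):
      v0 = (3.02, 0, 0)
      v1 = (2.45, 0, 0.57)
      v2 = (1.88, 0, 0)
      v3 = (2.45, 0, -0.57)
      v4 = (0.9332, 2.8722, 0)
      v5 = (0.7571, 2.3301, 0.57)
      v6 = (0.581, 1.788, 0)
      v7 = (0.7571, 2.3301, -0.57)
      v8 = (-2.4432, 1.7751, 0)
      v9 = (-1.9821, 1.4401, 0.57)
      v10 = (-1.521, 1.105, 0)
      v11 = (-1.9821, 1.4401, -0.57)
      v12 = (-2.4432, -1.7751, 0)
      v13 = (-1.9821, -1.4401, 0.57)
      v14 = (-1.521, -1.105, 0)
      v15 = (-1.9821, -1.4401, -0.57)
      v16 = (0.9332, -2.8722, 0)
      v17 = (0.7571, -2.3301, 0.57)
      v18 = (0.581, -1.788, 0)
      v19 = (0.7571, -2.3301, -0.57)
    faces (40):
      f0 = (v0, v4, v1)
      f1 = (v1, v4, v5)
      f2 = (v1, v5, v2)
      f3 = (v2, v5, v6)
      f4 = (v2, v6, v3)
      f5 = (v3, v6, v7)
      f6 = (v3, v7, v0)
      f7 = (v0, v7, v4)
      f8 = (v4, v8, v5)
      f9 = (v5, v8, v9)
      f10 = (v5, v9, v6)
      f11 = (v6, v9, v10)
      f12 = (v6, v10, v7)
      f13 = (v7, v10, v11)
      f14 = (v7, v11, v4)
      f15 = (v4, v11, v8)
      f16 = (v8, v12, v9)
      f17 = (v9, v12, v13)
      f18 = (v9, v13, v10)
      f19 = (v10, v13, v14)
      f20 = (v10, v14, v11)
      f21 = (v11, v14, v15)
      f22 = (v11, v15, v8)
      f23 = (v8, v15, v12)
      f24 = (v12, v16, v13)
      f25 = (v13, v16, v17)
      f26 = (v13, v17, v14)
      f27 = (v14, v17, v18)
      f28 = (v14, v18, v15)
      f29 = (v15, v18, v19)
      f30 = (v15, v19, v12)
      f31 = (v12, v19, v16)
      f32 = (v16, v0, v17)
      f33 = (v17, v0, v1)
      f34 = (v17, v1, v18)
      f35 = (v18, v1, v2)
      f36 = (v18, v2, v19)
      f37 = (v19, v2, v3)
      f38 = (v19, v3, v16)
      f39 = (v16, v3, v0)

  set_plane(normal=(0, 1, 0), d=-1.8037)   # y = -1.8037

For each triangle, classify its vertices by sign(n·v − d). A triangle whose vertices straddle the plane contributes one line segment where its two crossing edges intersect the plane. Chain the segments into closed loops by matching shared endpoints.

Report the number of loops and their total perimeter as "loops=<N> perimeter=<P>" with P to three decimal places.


loops=1 perimeter=9.475

Straddling triangles (14 of 40):
  (v12,v16,v13) [+-+] → (-2.35518, -1.8037, 0)–(-1.24193, -1.8037, 0.425281)  len=1.1917
  (v13,v16,v17) [+--] → (-1.24193, -1.8037, 0.425281)–(-0.863029, -1.8037, 0.57)  len=0.4056
  (v13,v17,v14) [+-+] → (-0.863029, -1.8037, 0.57)–(-0.221752, -1.8037, 0.325083)  len=0.6865
  (v14,v17,v18) [+-+] → (-0.221752, -1.8037, 0.325083)–(0.5861, -1.8037, 0.016508)  len=0.8648
  (v15,v18,v19) [++-] → (0.5861, -1.8037, -0.016508)–(-0.863029, -1.8037, -0.57)  len=1.5512
  (v15,v19,v12) [+-+] → (-0.863029, -1.8037, -0.57)–(-2.27828, -1.8037, -0.029373)  len=1.5150
  (v12,v19,v16) [+--] → (-2.27828, -1.8037, -0.029373)–(-2.35518, -1.8037, 0)  len=0.0823
  (v16,v0,v17) [-+-] → (1.70952, -1.8037, 0)–(1.26832, -1.8037, 0.44123)  len=0.6240
  (v17,v0,v1) [-++] → (1.26832, -1.8037, 0.44123)–(1.13955, -1.8037, 0.57)  len=0.1821
  (v17,v1,v18) [-++] → (1.13955, -1.8037, 0.57)–(0.5861, -1.8037, 0.016508)  len=0.7827
  (v18,v2,v19) [++-] → (1.01078, -1.8037, -0.44123)–(0.5861, -1.8037, -0.016508)  len=0.6006
  (v19,v2,v3) [-++] → (1.01078, -1.8037, -0.44123)–(1.13955, -1.8037, -0.57)  len=0.1821
  (v19,v3,v16) [-+-] → (1.13955, -1.8037, -0.57)–(1.49747, -1.8037, -0.212048)  len=0.5062
  (v16,v3,v0) [-++] → (1.49747, -1.8037, -0.212048)–(1.70952, -1.8037, 0)  len=0.2999

Chained into 1 loop(s):
  loop 1: 14 segments, perimeter = 9.4747
Total perimeter = 9.475


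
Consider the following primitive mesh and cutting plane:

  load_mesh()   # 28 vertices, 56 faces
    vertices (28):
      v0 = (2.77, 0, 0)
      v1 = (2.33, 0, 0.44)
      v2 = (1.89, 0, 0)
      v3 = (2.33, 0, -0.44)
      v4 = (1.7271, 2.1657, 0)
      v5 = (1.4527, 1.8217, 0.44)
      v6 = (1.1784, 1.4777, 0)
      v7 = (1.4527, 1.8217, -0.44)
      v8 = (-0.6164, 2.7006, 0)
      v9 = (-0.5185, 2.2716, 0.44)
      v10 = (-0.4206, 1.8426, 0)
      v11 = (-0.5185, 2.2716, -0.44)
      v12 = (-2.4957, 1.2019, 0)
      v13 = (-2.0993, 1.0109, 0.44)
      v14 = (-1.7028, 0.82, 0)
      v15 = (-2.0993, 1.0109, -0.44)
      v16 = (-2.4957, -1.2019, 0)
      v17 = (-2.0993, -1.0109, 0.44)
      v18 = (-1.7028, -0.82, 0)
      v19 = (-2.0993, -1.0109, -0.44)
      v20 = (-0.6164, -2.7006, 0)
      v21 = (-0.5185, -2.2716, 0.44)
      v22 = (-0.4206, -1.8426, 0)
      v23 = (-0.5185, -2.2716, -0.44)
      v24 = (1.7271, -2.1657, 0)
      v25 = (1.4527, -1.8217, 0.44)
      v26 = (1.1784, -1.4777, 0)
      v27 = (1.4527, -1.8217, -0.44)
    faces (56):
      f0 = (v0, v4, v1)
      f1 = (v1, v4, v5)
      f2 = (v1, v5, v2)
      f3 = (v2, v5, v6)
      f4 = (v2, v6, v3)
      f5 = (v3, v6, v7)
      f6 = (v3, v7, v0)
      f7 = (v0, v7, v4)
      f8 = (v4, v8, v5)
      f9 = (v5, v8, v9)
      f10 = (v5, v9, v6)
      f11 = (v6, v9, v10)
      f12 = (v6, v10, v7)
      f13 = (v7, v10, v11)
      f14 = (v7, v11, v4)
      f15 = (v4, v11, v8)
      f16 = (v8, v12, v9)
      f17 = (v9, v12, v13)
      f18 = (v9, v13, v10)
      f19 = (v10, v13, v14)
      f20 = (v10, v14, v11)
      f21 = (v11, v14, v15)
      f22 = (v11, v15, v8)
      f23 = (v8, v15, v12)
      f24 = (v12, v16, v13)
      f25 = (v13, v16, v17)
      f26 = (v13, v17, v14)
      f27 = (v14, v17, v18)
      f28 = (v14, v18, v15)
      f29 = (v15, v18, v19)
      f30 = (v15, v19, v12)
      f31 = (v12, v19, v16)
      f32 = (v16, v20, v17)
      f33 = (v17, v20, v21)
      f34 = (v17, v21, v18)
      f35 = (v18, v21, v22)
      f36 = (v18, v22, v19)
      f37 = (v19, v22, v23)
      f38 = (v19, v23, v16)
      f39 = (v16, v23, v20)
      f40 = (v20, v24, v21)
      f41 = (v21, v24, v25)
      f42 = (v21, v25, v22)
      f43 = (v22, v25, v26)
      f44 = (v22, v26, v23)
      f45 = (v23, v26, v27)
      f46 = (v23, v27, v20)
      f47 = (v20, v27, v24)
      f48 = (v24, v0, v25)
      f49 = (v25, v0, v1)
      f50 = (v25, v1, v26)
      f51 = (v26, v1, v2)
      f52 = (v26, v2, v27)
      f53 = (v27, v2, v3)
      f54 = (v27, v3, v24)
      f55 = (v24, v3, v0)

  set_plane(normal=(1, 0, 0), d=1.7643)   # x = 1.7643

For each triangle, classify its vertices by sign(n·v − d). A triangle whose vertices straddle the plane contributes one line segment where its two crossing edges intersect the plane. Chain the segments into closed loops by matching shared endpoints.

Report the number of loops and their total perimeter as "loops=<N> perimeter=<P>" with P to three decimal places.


Straddling triangles (16 of 56):
  (v0,v4,v1) [+-+] → (1.7643, 2.08845, 0)–(1.7643, 2.03207, 0.0271488)  len=0.0626
  (v1,v4,v5) [+--] → (1.7643, 2.03207, 0.0271488)–(1.7643, 1.17467, 0.44)  len=0.9516
  (v1,v5,v2) [+-+] → (1.7643, 1.17467, 0.44)–(1.7643, 0.52364, 0.126476)  len=0.7226
  (v2,v5,v6) [+--] → (1.7643, 0.52364, 0.126476)–(1.7643, 0.261027, 0)  len=0.2915
  (v2,v6,v3) [+-+] → (1.7643, 0.261027, 0)–(1.7643, 0.72589, -0.223859)  len=0.5160
  (v3,v6,v7) [+--] → (1.7643, 0.72589, -0.223859)–(1.7643, 1.17467, -0.44)  len=0.4981
  (v3,v7,v0) [+-+] → (1.7643, 1.17467, -0.44)–(1.7643, 1.39079, -0.33592)  len=0.2399
  (v0,v7,v4) [+--] → (1.7643, 1.39079, -0.33592)–(1.7643, 2.08845, 0)  len=0.7743
  (v24,v0,v25) [-+-] → (1.7643, -2.08845, 0)–(1.7643, -1.39079, 0.33592)  len=0.7743
  (v25,v0,v1) [-++] → (1.7643, -1.39079, 0.33592)–(1.7643, -1.17467, 0.44)  len=0.2399
  (v25,v1,v26) [-+-] → (1.7643, -1.17467, 0.44)–(1.7643, -0.72589, 0.223859)  len=0.4981
  (v26,v1,v2) [-++] → (1.7643, -0.72589, 0.223859)–(1.7643, -0.261027, 0)  len=0.5160
  (v26,v2,v27) [-+-] → (1.7643, -0.261027, 0)–(1.7643, -0.52364, -0.126476)  len=0.2915
  (v27,v2,v3) [-++] → (1.7643, -0.52364, -0.126476)–(1.7643, -1.17467, -0.44)  len=0.7226
  (v27,v3,v24) [-+-] → (1.7643, -1.17467, -0.44)–(1.7643, -2.03207, -0.0271488)  len=0.9516
  (v24,v3,v0) [-++] → (1.7643, -2.03207, -0.0271488)–(1.7643, -2.08845, 0)  len=0.0626

Chained into 2 loop(s):
  loop 1: 8 segments, perimeter = 4.0565
  loop 2: 8 segments, perimeter = 4.0565
Total perimeter = 8.113

loops=2 perimeter=8.113


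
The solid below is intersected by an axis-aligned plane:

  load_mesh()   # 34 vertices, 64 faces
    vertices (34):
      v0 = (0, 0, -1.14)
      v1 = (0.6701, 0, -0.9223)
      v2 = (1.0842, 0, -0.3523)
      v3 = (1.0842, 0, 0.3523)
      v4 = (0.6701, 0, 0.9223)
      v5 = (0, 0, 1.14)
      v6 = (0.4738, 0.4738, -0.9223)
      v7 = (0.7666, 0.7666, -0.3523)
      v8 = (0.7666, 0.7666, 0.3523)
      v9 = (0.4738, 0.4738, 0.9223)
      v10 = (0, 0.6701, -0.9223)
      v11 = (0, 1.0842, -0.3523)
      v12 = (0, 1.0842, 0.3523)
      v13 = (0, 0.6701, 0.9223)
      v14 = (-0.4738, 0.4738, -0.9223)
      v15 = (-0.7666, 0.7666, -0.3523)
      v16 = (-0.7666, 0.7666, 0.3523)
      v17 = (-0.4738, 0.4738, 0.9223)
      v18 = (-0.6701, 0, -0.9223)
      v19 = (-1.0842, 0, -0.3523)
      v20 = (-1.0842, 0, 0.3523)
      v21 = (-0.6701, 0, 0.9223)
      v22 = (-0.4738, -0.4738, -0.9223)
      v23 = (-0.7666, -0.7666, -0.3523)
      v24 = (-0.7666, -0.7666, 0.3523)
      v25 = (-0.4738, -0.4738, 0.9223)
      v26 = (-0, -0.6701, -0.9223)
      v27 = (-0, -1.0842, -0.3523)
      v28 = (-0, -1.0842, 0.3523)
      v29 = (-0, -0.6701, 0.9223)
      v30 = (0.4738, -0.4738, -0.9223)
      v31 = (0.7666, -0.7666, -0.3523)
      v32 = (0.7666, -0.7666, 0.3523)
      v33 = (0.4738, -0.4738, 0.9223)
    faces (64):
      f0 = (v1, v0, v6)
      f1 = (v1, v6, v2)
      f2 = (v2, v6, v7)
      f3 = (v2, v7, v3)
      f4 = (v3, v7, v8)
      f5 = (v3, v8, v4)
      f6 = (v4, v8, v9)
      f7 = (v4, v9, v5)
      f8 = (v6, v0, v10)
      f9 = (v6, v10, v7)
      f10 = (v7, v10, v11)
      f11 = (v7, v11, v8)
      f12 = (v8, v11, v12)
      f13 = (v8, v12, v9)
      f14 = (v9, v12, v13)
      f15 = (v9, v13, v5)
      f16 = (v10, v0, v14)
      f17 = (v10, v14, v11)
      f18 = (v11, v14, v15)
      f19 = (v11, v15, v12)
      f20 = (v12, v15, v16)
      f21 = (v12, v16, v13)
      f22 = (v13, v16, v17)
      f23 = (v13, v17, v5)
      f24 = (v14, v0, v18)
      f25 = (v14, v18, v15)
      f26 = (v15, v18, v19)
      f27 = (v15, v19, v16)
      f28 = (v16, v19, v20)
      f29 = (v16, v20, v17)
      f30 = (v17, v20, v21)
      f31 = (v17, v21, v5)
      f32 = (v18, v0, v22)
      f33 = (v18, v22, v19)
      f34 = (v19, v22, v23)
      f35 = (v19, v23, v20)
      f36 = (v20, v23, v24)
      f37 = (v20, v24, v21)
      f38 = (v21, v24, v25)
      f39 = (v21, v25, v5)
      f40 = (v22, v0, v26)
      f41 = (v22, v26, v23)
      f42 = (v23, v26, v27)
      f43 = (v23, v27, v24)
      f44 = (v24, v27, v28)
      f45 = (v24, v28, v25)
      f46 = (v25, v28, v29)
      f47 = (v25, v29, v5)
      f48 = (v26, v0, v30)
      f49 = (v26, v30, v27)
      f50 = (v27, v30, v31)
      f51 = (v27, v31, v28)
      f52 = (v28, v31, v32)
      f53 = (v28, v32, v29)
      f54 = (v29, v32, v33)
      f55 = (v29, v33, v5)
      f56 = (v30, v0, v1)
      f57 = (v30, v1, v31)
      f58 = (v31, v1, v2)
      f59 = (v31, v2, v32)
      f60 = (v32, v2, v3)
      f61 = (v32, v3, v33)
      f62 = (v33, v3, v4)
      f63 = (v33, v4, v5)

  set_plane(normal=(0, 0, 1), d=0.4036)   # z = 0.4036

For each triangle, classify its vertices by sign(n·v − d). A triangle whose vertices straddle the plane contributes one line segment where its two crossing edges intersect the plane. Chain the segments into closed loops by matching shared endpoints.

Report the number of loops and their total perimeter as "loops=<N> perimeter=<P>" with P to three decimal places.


loops=1 perimeter=6.410

Straddling triangles (16 of 64):
  (v3,v8,v4) [--+] → (0.757915, 0.697606, 0.4036)–(1.04693, 0, 0.4036)  len=0.7551
  (v4,v8,v9) [+-+] → (0.757915, 0.697606, 0.4036)–(0.740248, 0.740248, 0.4036)  len=0.0462
  (v8,v12,v9) [--+] → (0.042642, 1.02926, 0.4036)–(0.740248, 0.740248, 0.4036)  len=0.7551
  (v9,v12,v13) [+-+] → (0.042642, 1.02926, 0.4036)–(0, 1.04693, 0.4036)  len=0.0462
  (v12,v16,v13) [--+] → (-0.697606, 0.757915, 0.4036)–(0, 1.04693, 0.4036)  len=0.7551
  (v13,v16,v17) [+-+] → (-0.697606, 0.757915, 0.4036)–(-0.740248, 0.740248, 0.4036)  len=0.0462
  (v16,v20,v17) [--+] → (-1.02926, 0.042642, 0.4036)–(-0.740248, 0.740248, 0.4036)  len=0.7551
  (v17,v20,v21) [+-+] → (-1.02926, 0.042642, 0.4036)–(-1.04693, 0, 0.4036)  len=0.0462
  (v20,v24,v21) [--+] → (-0.757915, -0.697606, 0.4036)–(-1.04693, 0, 0.4036)  len=0.7551
  (v21,v24,v25) [+-+] → (-0.757915, -0.697606, 0.4036)–(-0.740248, -0.740248, 0.4036)  len=0.0462
  (v24,v28,v25) [--+] → (-0.042642, -1.02926, 0.4036)–(-0.740248, -0.740248, 0.4036)  len=0.7551
  (v25,v28,v29) [+-+] → (-0.042642, -1.02926, 0.4036)–(0, -1.04693, 0.4036)  len=0.0462
  (v28,v32,v29) [--+] → (0.697606, -0.757915, 0.4036)–(0, -1.04693, 0.4036)  len=0.7551
  (v29,v32,v33) [+-+] → (0.697606, -0.757915, 0.4036)–(0.740248, -0.740248, 0.4036)  len=0.0462
  (v32,v3,v33) [--+] → (1.02926, -0.042642, 0.4036)–(0.740248, -0.740248, 0.4036)  len=0.7551
  (v33,v3,v4) [+-+] → (1.02926, -0.042642, 0.4036)–(1.04693, 0, 0.4036)  len=0.0462

Chained into 1 loop(s):
  loop 1: 16 segments, perimeter = 6.4101
Total perimeter = 6.410


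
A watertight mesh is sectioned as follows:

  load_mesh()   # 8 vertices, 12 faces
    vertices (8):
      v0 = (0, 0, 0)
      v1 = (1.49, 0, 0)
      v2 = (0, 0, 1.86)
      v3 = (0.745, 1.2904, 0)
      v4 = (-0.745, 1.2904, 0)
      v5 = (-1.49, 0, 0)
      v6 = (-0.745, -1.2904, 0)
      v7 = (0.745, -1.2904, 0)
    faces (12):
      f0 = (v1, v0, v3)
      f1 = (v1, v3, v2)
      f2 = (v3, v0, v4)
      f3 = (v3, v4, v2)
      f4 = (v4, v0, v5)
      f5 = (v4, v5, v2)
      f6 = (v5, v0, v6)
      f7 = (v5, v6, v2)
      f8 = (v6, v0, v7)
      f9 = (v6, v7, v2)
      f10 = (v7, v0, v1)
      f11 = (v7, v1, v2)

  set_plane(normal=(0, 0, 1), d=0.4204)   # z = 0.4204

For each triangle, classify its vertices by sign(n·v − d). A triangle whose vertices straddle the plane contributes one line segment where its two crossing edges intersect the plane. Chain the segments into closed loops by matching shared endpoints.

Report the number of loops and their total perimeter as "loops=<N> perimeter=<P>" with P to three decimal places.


loops=1 perimeter=6.919

Straddling triangles (6 of 12):
  (v1,v3,v2) [--+] → (0.576614, 0.998742, 0.4204)–(1.15323, 0, 0.4204)  len=1.1532
  (v3,v4,v2) [--+] → (-0.576614, 0.998742, 0.4204)–(0.576614, 0.998742, 0.4204)  len=1.1532
  (v4,v5,v2) [--+] → (-1.15323, 0, 0.4204)–(-0.576614, 0.998742, 0.4204)  len=1.1532
  (v5,v6,v2) [--+] → (-0.576614, -0.998742, 0.4204)–(-1.15323, 0, 0.4204)  len=1.1532
  (v6,v7,v2) [--+] → (0.576614, -0.998742, 0.4204)–(-0.576614, -0.998742, 0.4204)  len=1.1532
  (v7,v1,v2) [--+] → (1.15323, 0, 0.4204)–(0.576614, -0.998742, 0.4204)  len=1.1532

Chained into 1 loop(s):
  loop 1: 6 segments, perimeter = 6.9194
Total perimeter = 6.919


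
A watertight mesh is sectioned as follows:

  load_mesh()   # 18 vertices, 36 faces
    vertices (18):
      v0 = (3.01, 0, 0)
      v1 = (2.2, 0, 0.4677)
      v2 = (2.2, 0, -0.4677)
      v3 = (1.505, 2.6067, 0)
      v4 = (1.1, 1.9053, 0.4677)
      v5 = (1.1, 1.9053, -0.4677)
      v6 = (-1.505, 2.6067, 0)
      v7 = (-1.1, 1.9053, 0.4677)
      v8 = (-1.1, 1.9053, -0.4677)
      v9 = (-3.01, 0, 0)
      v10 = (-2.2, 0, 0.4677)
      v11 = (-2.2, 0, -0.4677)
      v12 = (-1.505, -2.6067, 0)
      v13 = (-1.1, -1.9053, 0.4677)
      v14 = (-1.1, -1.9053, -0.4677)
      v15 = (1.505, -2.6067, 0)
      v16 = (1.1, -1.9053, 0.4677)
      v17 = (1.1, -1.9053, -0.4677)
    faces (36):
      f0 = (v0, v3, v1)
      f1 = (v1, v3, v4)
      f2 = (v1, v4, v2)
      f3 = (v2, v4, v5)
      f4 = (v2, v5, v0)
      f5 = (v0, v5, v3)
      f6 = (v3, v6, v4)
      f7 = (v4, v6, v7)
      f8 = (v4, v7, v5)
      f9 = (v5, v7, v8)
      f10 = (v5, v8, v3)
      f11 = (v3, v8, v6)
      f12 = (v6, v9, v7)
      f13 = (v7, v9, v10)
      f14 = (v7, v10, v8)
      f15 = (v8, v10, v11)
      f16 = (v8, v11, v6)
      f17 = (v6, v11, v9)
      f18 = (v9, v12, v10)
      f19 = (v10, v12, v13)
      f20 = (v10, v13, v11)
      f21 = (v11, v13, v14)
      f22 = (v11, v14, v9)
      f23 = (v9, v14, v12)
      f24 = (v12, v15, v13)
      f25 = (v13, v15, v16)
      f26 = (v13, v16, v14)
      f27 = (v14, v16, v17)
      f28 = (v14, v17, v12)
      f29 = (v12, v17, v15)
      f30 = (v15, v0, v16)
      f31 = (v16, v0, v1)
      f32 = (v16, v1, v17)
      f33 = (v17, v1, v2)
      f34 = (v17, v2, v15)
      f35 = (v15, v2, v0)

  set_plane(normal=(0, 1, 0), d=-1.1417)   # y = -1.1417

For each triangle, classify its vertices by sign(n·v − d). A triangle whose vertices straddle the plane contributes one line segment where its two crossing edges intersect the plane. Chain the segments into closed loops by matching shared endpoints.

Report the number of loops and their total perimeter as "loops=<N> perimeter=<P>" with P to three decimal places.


Straddling triangles (12 of 36):
  (v9,v12,v10) [+-+] → (-2.35083, -1.1417, 0)–(-1.8956, -1.1417, 0.262854)  len=0.5257
  (v10,v12,v13) [+--] → (-1.8956, -1.1417, 0.262854)–(-1.54085, -1.1417, 0.4677)  len=0.4096
  (v10,v13,v11) [+-+] → (-1.54085, -1.1417, 0.4677)–(-1.54085, -1.1417, 0.0928134)  len=0.3749
  (v11,v13,v14) [+--] → (-1.54085, -1.1417, 0.0928134)–(-1.54085, -1.1417, -0.4677)  len=0.5605
  (v11,v14,v9) [+-+] → (-1.54085, -1.1417, -0.4677)–(-1.86548, -1.1417, -0.280257)  len=0.3749
  (v9,v14,v12) [+--] → (-1.86548, -1.1417, -0.280257)–(-2.35083, -1.1417, 0)  len=0.5605
  (v15,v0,v16) [-+-] → (2.35083, -1.1417, 0)–(1.86548, -1.1417, 0.280257)  len=0.5605
  (v16,v0,v1) [-++] → (1.86548, -1.1417, 0.280257)–(1.54085, -1.1417, 0.4677)  len=0.3749
  (v16,v1,v17) [-+-] → (1.54085, -1.1417, 0.4677)–(1.54085, -1.1417, -0.0928134)  len=0.5605
  (v17,v1,v2) [-++] → (1.54085, -1.1417, -0.0928134)–(1.54085, -1.1417, -0.4677)  len=0.3749
  (v17,v2,v15) [-+-] → (1.54085, -1.1417, -0.4677)–(1.8956, -1.1417, -0.262854)  len=0.4096
  (v15,v2,v0) [-++] → (1.8956, -1.1417, -0.262854)–(2.35083, -1.1417, 0)  len=0.5257

Chained into 2 loop(s):
  loop 1: 6 segments, perimeter = 2.8060
  loop 2: 6 segments, perimeter = 2.8060
Total perimeter = 5.612

loops=2 perimeter=5.612
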